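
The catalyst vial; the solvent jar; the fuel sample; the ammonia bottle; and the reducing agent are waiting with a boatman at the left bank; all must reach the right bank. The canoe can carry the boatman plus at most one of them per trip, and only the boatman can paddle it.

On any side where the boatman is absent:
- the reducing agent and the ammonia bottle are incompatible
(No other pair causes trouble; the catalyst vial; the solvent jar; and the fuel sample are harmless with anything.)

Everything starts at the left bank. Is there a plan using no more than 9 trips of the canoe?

Yes — this plan uses 9 crossings (≤ 9):
1. Boatman goes to the right bank with the ammonia bottle.
2. Boatman goes back to the left bank alone.
3. Boatman goes to the right bank with the catalyst vial.
4. Boatman goes back to the left bank alone.
5. Boatman goes to the right bank with the solvent jar.
6. Boatman goes back to the left bank alone.
7. Boatman goes to the right bank with the fuel sample.
8. Boatman goes back to the left bank alone.
9. Boatman goes to the right bank with the reducing agent.

Yes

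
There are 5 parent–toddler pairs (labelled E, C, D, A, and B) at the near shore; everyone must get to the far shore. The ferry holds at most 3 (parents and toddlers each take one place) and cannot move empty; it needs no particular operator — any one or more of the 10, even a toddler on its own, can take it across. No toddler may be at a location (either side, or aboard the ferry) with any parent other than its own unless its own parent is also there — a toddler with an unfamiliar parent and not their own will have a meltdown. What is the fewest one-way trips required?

Counting alone: each trip to the far shore takes at most 3 across and each return brings at least 1 back, so after t trips out (and t−1 returns) at most 3t − (t−1) of the 10 are across; that first reaches 10 at t = 5, so at least 9 crossings are needed.
The safety rule pushes this higher. Following every safe sequence of crossings, the most of the 10 that can be at the far shore as the ferry arrives there on crossing 9 is 9 — never all 10.
So no plan with fewer than 11 crossings exists, and this one achieves 11:
1. parent E and toddler E cross → the far shore.
2. parent E crosses ← the near shore.
3. toddler A, toddler C, and toddler D cross → the far shore.
4. toddler E crosses ← the near shore.
5. parent A, parent C, and parent D cross → the far shore.
6. parent C and toddler C cross ← the near shore.
7. parent B, parent C, and parent E cross → the far shore.
8. toddler D crosses ← the near shore.
9. toddler C and toddler E cross → the far shore.
10. toddler E crosses ← the near shore.
11. toddler B, toddler D, and toddler E cross → the far shore.

11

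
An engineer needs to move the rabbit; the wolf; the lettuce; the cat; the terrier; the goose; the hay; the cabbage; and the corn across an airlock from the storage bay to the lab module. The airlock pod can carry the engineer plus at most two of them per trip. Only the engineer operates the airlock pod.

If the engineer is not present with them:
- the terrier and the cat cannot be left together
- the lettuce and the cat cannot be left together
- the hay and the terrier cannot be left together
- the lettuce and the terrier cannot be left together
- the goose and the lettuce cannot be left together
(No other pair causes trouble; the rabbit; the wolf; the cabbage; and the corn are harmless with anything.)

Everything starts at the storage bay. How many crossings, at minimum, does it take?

Counting alone: the engineer can take at most 2 across per trip to the lab module, so moving all 9 needs at least 5 loaded trips out, with a return between consecutive ones — at least 9 crossings.
The safety rule pushes this higher. Following every safe sequence of crossings, the most of the 9 that can be at the lab module as the airlock pod arrives there on crossings 9, 11, 13 is 6, 7, 8 respectively — never all 9.
So no plan with fewer than 15 crossings exists, and this one achieves 15:
1. Engineer goes to the lab module with the lettuce and the terrier.  [the storage bay: the cabbage, the cat, the corn, the goose, the hay, the rabbit, the wolf | the lab module: the lettuce, the terrier]
2. Engineer goes back to the storage bay with the lettuce.  [the storage bay: the cabbage, the cat, the corn, the goose, the hay, the lettuce, the rabbit, the wolf | the lab module: the terrier]
3. Engineer goes to the lab module with the lettuce and the rabbit.  [the storage bay: the cabbage, the cat, the corn, the goose, the hay, the wolf | the lab module: the lettuce, the rabbit, the terrier]
4. Engineer goes back to the storage bay with the lettuce.  [the storage bay: the cabbage, the cat, the corn, the goose, the hay, the lettuce, the wolf | the lab module: the rabbit, the terrier]
5. Engineer goes to the lab module with the lettuce and the wolf.  [the storage bay: the cabbage, the cat, the corn, the goose, the hay | the lab module: the lettuce, the rabbit, the terrier, the wolf]
6. Engineer goes back to the storage bay with the lettuce.  [the storage bay: the cabbage, the cat, the corn, the goose, the hay, the lettuce | the lab module: the rabbit, the terrier, the wolf]
7. Engineer goes to the lab module with the goose and the lettuce.  [the storage bay: the cabbage, the cat, the corn, the hay | the lab module: the goose, the lettuce, the rabbit, the terrier, the wolf]
8. Engineer goes back to the storage bay with the lettuce.  [the storage bay: the cabbage, the cat, the corn, the hay, the lettuce | the lab module: the goose, the rabbit, the terrier, the wolf]
9. Engineer goes to the lab module with the cabbage and the lettuce.  [the storage bay: the cat, the corn, the hay | the lab module: the cabbage, the goose, the lettuce, the rabbit, the terrier, the wolf]
10. Engineer goes back to the storage bay with the lettuce.  [the storage bay: the cat, the corn, the hay, the lettuce | the lab module: the cabbage, the goose, the rabbit, the terrier, the wolf]
11. Engineer goes to the lab module with the corn and the lettuce.  [the storage bay: the cat, the hay | the lab module: the cabbage, the corn, the goose, the lettuce, the rabbit, the terrier, the wolf]
12. Engineer goes back to the storage bay with the lettuce.  [the storage bay: the cat, the hay, the lettuce | the lab module: the cabbage, the corn, the goose, the rabbit, the terrier, the wolf]
13. Engineer goes to the lab module with the cat and the hay.  [the storage bay: the lettuce | the lab module: the cabbage, the cat, the corn, the goose, the hay, the rabbit, the terrier, the wolf]
14. Engineer goes back to the storage bay with the terrier.  [the storage bay: the lettuce, the terrier | the lab module: the cabbage, the cat, the corn, the goose, the hay, the rabbit, the wolf]
15. Engineer goes to the lab module with the lettuce and the terrier.  [the storage bay: — | the lab module: the cabbage, the cat, the corn, the goose, the hay, the lettuce, the rabbit, the terrier, the wolf]

15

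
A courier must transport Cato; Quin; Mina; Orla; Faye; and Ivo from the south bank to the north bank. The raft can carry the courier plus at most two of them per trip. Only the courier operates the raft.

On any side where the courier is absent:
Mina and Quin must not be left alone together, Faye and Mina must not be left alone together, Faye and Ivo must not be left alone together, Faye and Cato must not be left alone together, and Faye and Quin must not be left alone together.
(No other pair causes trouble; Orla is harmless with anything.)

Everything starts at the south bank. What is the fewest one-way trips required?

9

Counting alone: the courier can take at most 2 across per trip to the north bank, so moving all 6 needs at least 3 loaded trips out, with a return between consecutive ones — at least 5 crossings.
The safety rule pushes this higher. Following every safe sequence of crossings, the most of the 6 that can be at the north bank as the raft arrives there on crossings 5, 7 is 4, 5 respectively — never all 6.
So no plan with fewer than 9 crossings exists, and this one achieves 9:
1. Courier goes to the north bank with Faye and Quin.  [the south bank: Cato, Ivo, Mina, Orla | the north bank: Faye, Quin]
2. Courier goes back to the south bank with Quin.  [the south bank: Cato, Ivo, Mina, Orla, Quin | the north bank: Faye]
3. Courier goes to the north bank with Cato and Quin.  [the south bank: Ivo, Mina, Orla | the north bank: Cato, Faye, Quin]
4. Courier goes back to the south bank with Faye.  [the south bank: Faye, Ivo, Mina, Orla | the north bank: Cato, Quin]
5. Courier goes to the north bank with Ivo and Mina.  [the south bank: Faye, Orla | the north bank: Cato, Ivo, Mina, Quin]
6. Courier goes back to the south bank with Quin.  [the south bank: Faye, Orla, Quin | the north bank: Cato, Ivo, Mina]
7. Courier goes to the north bank with Orla and Quin.  [the south bank: Faye | the north bank: Cato, Ivo, Mina, Orla, Quin]
8. Courier goes back to the south bank with Quin.  [the south bank: Faye, Quin | the north bank: Cato, Ivo, Mina, Orla]
9. Courier goes to the north bank with Faye and Quin.  [the south bank: — | the north bank: Cato, Faye, Ivo, Mina, Orla, Quin]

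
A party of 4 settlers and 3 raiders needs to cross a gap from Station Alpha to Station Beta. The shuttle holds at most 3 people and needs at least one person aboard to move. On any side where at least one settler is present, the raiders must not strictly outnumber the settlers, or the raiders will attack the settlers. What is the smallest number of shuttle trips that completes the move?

Counting alone: each trip to Station Beta takes at most 3 across and each return brings at least 1 back, so after t trips out (and t−1 returns) at most 3t − (t−1) of the 7 are across; that first reaches 7 at t = 3, so at least 5 crossings are needed.
The plan below uses exactly 5 crossings, so it is optimal:
1. 3 raiders → Station Beta.  (Station Alpha: 4S 0R; Station Beta: 0S 3R)
2. 1 raider ← Station Alpha.  (Station Alpha: 4S 1R; Station Beta: 0S 2R)
3. 3 settlers → Station Beta.  (Station Alpha: 1S 1R; Station Beta: 3S 2R)
4. 1 settler ← Station Alpha.  (Station Alpha: 2S 1R; Station Beta: 2S 2R)
5. 2 settlers and 1 raider → Station Beta.  (Station Alpha: 0S 0R; Station Beta: 4S 3R)

5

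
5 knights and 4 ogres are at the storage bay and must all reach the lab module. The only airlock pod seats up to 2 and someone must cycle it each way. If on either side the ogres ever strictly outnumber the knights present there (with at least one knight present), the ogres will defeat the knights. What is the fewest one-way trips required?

15

Counting alone: each trip to the lab module takes at most 2 across and each return brings at least 1 back, so after t trips out (and t−1 returns) at most 2t − (t−1) of the 9 are across; that first reaches 9 at t = 8, so at least 15 crossings are needed.
The plan below uses exactly 15 crossings, so it is optimal:
1. 2 ogres → the lab module.  (the storage bay: 5K 2O; the lab module: 0K 2O)
2. 1 ogre ← the storage bay.  (the storage bay: 5K 3O; the lab module: 0K 1O)
3. 2 ogres → the lab module.  (the storage bay: 5K 1O; the lab module: 0K 3O)
4. 1 ogre ← the storage bay.  (the storage bay: 5K 2O; the lab module: 0K 2O)
5. 2 knights → the lab module.  (the storage bay: 3K 2O; the lab module: 2K 2O)
6. 1 ogre ← the storage bay.  (the storage bay: 3K 3O; the lab module: 2K 1O)
7. 1 knight and 1 ogre → the lab module.  (the storage bay: 2K 2O; the lab module: 3K 2O)
8. 1 knight ← the storage bay.  (the storage bay: 3K 2O; the lab module: 2K 2O)
9. 1 knight and 1 ogre → the lab module.  (the storage bay: 2K 1O; the lab module: 3K 3O)
10. 1 ogre ← the storage bay.  (the storage bay: 2K 2O; the lab module: 3K 2O)
11. 1 knight and 1 ogre → the lab module.  (the storage bay: 1K 1O; the lab module: 4K 3O)
12. 1 knight ← the storage bay.  (the storage bay: 2K 1O; the lab module: 3K 3O)
13. 1 knight and 1 ogre → the lab module.  (the storage bay: 1K 0O; the lab module: 4K 4O)
14. 1 ogre ← the storage bay.  (the storage bay: 1K 1O; the lab module: 4K 3O)
15. 1 knight and 1 ogre → the lab module.  (the storage bay: 0K 0O; the lab module: 5K 4O)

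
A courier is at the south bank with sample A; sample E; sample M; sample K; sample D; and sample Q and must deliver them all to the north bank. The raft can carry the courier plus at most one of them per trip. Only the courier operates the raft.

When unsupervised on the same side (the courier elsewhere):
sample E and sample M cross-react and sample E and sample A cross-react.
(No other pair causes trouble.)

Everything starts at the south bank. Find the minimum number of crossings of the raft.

Counting alone: the courier can take at most 1 across per trip to the north bank, so moving all 6 needs at least 6 loaded trips out, with a return between consecutive ones — at least 11 crossings.
The safety rule pushes this higher. Following every safe sequence of crossings, the most of the 6 that can be at the north bank as the raft arrives there on crossing 11 is 5 — never all 6.
So no plan with fewer than 13 crossings exists, and this one achieves 13:
1. Courier goes to the north bank with sample E.
2. Courier goes back to the south bank alone.
3. Courier goes to the north bank with sample A.
4. Courier goes back to the south bank with sample E.
5. Courier goes to the north bank with sample M.
6. Courier goes back to the south bank alone.
7. Courier goes to the north bank with sample K.
8. Courier goes back to the south bank alone.
9. Courier goes to the north bank with sample D.
10. Courier goes back to the south bank alone.
11. Courier goes to the north bank with sample Q.
12. Courier goes back to the south bank alone.
13. Courier goes to the north bank with sample E.

13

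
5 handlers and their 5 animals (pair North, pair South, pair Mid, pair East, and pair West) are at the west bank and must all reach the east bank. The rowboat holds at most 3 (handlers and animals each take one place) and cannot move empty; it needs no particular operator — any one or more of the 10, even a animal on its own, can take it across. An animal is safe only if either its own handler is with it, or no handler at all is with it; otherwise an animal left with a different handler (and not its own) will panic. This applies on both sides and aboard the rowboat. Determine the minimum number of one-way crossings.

Counting alone: each trip to the east bank takes at most 3 across and each return brings at least 1 back, so after t trips out (and t−1 returns) at most 3t − (t−1) of the 10 are across; that first reaches 10 at t = 5, so at least 9 crossings are needed.
The safety rule pushes this higher. Following every safe sequence of crossings, the most of the 10 that can be at the east bank as the rowboat arrives there on crossing 9 is 9 — never all 10.
So no plan with fewer than 11 crossings exists, and this one achieves 11:
1. animal North and handler North cross → the east bank.
2. handler North crosses ← the west bank.
3. animal East, animal Mid, and animal South cross → the east bank.
4. animal North crosses ← the west bank.
5. handler East, handler Mid, and handler South cross → the east bank.
6. animal South and handler South cross ← the west bank.
7. handler North, handler South, and handler West cross → the east bank.
8. animal Mid crosses ← the west bank.
9. animal North and animal South cross → the east bank.
10. animal North crosses ← the west bank.
11. animal Mid, animal North, and animal West cross → the east bank.

11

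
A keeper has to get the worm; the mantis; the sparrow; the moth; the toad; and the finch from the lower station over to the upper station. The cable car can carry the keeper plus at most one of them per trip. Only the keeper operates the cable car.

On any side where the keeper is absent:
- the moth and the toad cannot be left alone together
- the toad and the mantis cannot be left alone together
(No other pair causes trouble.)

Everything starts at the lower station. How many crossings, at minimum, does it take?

Counting alone: the keeper can take at most 1 across per trip to the upper station, so moving all 6 needs at least 6 loaded trips out, with a return between consecutive ones — at least 11 crossings.
The safety rule pushes this higher. Following every safe sequence of crossings, the most of the 6 that can be at the upper station as the cable car arrives there on crossing 11 is 5 — never all 6.
So no plan with fewer than 13 crossings exists, and this one achieves 13:
1. Keeper goes to the upper station with the toad.  [the lower station: the finch, the mantis, the moth, the sparrow, the worm | the upper station: the toad]
2. Keeper goes back to the lower station alone.  [the lower station: the finch, the mantis, the moth, the sparrow, the worm | the upper station: the toad]
3. Keeper goes to the upper station with the worm.  [the lower station: the finch, the mantis, the moth, the sparrow | the upper station: the toad, the worm]
4. Keeper goes back to the lower station alone.  [the lower station: the finch, the mantis, the moth, the sparrow | the upper station: the toad, the worm]
5. Keeper goes to the upper station with the mantis.  [the lower station: the finch, the moth, the sparrow | the upper station: the mantis, the toad, the worm]
6. Keeper goes back to the lower station with the toad.  [the lower station: the finch, the moth, the sparrow, the toad | the upper station: the mantis, the worm]
7. Keeper goes to the upper station with the moth.  [the lower station: the finch, the sparrow, the toad | the upper station: the mantis, the moth, the worm]
8. Keeper goes back to the lower station alone.  [the lower station: the finch, the sparrow, the toad | the upper station: the mantis, the moth, the worm]
9. Keeper goes to the upper station with the sparrow.  [the lower station: the finch, the toad | the upper station: the mantis, the moth, the sparrow, the worm]
10. Keeper goes back to the lower station alone.  [the lower station: the finch, the toad | the upper station: the mantis, the moth, the sparrow, the worm]
11. Keeper goes to the upper station with the finch.  [the lower station: the toad | the upper station: the finch, the mantis, the moth, the sparrow, the worm]
12. Keeper goes back to the lower station alone.  [the lower station: the toad | the upper station: the finch, the mantis, the moth, the sparrow, the worm]
13. Keeper goes to the upper station with the toad.  [the lower station: — | the upper station: the finch, the mantis, the moth, the sparrow, the toad, the worm]

13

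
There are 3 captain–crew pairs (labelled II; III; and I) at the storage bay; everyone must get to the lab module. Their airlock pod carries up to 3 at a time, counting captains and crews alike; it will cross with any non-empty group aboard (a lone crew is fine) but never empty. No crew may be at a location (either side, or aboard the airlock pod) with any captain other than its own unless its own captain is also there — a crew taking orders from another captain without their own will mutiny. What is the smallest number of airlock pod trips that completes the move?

Counting alone: each trip to the lab module takes at most 3 across and each return brings at least 1 back, so after t trips out (and t−1 returns) at most 3t − (t−1) of the 6 are across; that first reaches 6 at t = 3, so at least 5 crossings are needed.
The plan below uses exactly 5 crossings, so it is optimal:
1. captain II and crew II cross → the lab module.
2. captain II crosses ← the storage bay.
3. captain I, captain II, and captain III cross → the lab module.
4. crew II crosses ← the storage bay.
5. crew I, crew II, and crew III cross → the lab module.

5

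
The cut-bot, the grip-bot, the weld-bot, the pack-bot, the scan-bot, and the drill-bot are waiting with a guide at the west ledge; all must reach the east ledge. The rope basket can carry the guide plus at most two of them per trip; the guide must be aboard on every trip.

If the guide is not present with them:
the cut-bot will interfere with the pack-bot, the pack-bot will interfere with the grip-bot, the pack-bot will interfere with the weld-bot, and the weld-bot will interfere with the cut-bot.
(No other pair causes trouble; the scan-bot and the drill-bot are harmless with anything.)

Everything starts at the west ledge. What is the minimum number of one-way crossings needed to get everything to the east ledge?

Counting alone: the guide can take at most 2 across per trip to the east ledge, so moving all 6 needs at least 3 loaded trips out, with a return between consecutive ones — at least 5 crossings.
The safety rule pushes this higher. Following every safe sequence of crossings, the most of the 6 that can be at the east ledge as the rope basket arrives there on crossings 5, 7 is 4, 5 respectively — never all 6.
So no plan with fewer than 9 crossings exists, and this one achieves 9:
1. Guide goes to the east ledge with the cut-bot and the pack-bot.
2. Guide goes back to the west ledge with the cut-bot.
3. Guide goes to the east ledge with the cut-bot and the grip-bot.
4. Guide goes back to the west ledge with the pack-bot.
5. Guide goes to the east ledge with the scan-bot and the weld-bot.
6. Guide goes back to the west ledge with the cut-bot.
7. Guide goes to the east ledge with the cut-bot and the drill-bot.
8. Guide goes back to the west ledge with the cut-bot.
9. Guide goes to the east ledge with the cut-bot and the pack-bot.

9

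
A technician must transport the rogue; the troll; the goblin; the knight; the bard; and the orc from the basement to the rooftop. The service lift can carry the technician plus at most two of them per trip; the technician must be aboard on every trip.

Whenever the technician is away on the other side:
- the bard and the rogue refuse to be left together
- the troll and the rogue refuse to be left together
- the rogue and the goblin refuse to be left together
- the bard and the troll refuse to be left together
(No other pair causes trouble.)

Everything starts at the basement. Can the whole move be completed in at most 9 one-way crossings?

Yes

Yes — this plan uses 9 crossings (≤ 9):
1. Technician goes to the rooftop with the rogue and the troll.
2. Technician goes back to the basement with the rogue.
3. Technician goes to the rooftop with the goblin and the rogue.
4. Technician goes back to the basement with the rogue.
5. Technician goes to the rooftop with the knight and the rogue.
6. Technician goes back to the basement with the rogue.
7. Technician goes to the rooftop with the orc and the rogue.
8. Technician goes back to the basement with the rogue.
9. Technician goes to the rooftop with the bard and the rogue.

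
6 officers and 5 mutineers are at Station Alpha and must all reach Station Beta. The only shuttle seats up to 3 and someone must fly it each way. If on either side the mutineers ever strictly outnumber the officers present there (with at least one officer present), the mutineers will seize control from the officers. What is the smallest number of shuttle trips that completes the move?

9

Counting alone: each trip to Station Beta takes at most 3 across and each return brings at least 1 back, so after t trips out (and t−1 returns) at most 3t − (t−1) of the 11 are across; that first reaches 11 at t = 5, so at least 9 crossings are needed.
The plan below uses exactly 9 crossings, so it is optimal:
1. 3 mutineers → Station Beta.  (Station Alpha: 6O 2M; Station Beta: 0O 3M)
2. 1 mutineer ← Station Alpha.  (Station Alpha: 6O 3M; Station Beta: 0O 2M)
3. 3 officers → Station Beta.  (Station Alpha: 3O 3M; Station Beta: 3O 2M)
4. 1 officer ← Station Alpha.  (Station Alpha: 4O 3M; Station Beta: 2O 2M)
5. 2 officers and 1 mutineer → Station Beta.  (Station Alpha: 2O 2M; Station Beta: 4O 3M)
6. 1 officer ← Station Alpha.  (Station Alpha: 3O 2M; Station Beta: 3O 3M)
7. 2 officers and 1 mutineer → Station Beta.  (Station Alpha: 1O 1M; Station Beta: 5O 4M)
8. 1 officer ← Station Alpha.  (Station Alpha: 2O 1M; Station Beta: 4O 4M)
9. 2 officers and 1 mutineer → Station Beta.  (Station Alpha: 0O 0M; Station Beta: 6O 5M)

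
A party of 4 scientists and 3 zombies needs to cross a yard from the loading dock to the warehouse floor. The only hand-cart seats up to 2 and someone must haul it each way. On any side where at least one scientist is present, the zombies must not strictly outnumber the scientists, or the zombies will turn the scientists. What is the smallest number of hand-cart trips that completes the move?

11

Counting alone: each trip to the warehouse floor takes at most 2 across and each return brings at least 1 back, so after t trips out (and t−1 returns) at most 2t − (t−1) of the 7 are across; that first reaches 7 at t = 6, so at least 11 crossings are needed.
The plan below uses exactly 11 crossings, so it is optimal:
1. 2 zombies → the warehouse floor.  (the loading dock: 4S 1Z; the warehouse floor: 0S 2Z)
2. 1 zombie ← the loading dock.  (the loading dock: 4S 2Z; the warehouse floor: 0S 1Z)
3. 2 zombies → the warehouse floor.  (the loading dock: 4S 0Z; the warehouse floor: 0S 3Z)
4. 1 zombie ← the loading dock.  (the loading dock: 4S 1Z; the warehouse floor: 0S 2Z)
5. 2 scientists → the warehouse floor.  (the loading dock: 2S 1Z; the warehouse floor: 2S 2Z)
6. 1 zombie ← the loading dock.  (the loading dock: 2S 2Z; the warehouse floor: 2S 1Z)
7. 1 scientist and 1 zombie → the warehouse floor.  (the loading dock: 1S 1Z; the warehouse floor: 3S 2Z)
8. 1 scientist ← the loading dock.  (the loading dock: 2S 1Z; the warehouse floor: 2S 2Z)
9. 1 scientist and 1 zombie → the warehouse floor.  (the loading dock: 1S 0Z; the warehouse floor: 3S 3Z)
10. 1 zombie ← the loading dock.  (the loading dock: 1S 1Z; the warehouse floor: 3S 2Z)
11. 1 scientist and 1 zombie → the warehouse floor.  (the loading dock: 0S 0Z; the warehouse floor: 4S 3Z)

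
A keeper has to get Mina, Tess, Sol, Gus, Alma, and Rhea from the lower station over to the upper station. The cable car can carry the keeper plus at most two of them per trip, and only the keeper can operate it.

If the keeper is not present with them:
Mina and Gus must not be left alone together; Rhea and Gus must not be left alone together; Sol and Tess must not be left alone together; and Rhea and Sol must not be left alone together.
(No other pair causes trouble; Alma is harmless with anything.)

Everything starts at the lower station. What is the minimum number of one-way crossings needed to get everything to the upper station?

Counting alone: the keeper can take at most 2 across per trip to the upper station, so moving all 6 needs at least 3 loaded trips out, with a return between consecutive ones — at least 5 crossings.
The safety rule pushes this higher. Following every safe sequence of crossings, the most of the 6 that can be at the upper station as the cable car arrives there on crossing 5 is 5 — never all 6.
So no plan with fewer than 7 crossings exists, and this one achieves 7:
1. Keeper goes to the upper station with Gus and Sol.  [the lower station: Alma, Mina, Rhea, Tess | the upper station: Gus, Sol]
2. Keeper goes back to the lower station alone.  [the lower station: Alma, Mina, Rhea, Tess | the upper station: Gus, Sol]
3. Keeper goes to the upper station with Mina and Tess.  [the lower station: Alma, Rhea | the upper station: Gus, Mina, Sol, Tess]
4. Keeper goes back to the lower station with Gus and Sol.  [the lower station: Alma, Gus, Rhea, Sol | the upper station: Mina, Tess]
5. Keeper goes to the upper station with Alma and Rhea.  [the lower station: Gus, Sol | the upper station: Alma, Mina, Rhea, Tess]
6. Keeper goes back to the lower station alone.  [the lower station: Gus, Sol | the upper station: Alma, Mina, Rhea, Tess]
7. Keeper goes to the upper station with Gus and Sol.  [the lower station: — | the upper station: Alma, Gus, Mina, Rhea, Sol, Tess]

7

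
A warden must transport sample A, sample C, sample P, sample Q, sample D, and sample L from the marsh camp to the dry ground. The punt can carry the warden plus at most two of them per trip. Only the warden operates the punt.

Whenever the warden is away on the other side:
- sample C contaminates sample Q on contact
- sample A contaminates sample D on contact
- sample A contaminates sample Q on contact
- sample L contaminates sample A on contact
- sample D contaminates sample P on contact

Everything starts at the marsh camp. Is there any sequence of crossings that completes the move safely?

Whatever the first load, the items left behind include a forbidden pair without the warden. No opening move is safe, so no plan exists.

No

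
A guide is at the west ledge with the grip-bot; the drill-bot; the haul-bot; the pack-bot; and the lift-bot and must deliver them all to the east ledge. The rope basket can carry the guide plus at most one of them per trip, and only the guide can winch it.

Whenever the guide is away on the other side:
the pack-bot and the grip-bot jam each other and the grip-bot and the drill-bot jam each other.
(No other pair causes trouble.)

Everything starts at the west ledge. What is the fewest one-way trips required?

11

Counting alone: the guide can take at most 1 across per trip to the east ledge, so moving all 5 needs at least 5 loaded trips out, with a return between consecutive ones — at least 9 crossings.
The safety rule pushes this higher. Following every safe sequence of crossings, the most of the 5 that can be at the east ledge as the rope basket arrives there on crossing 9 is 4 — never all 5.
So no plan with fewer than 11 crossings exists, and this one achieves 11:
1. Guide goes to the east ledge with the grip-bot.
2. Guide goes back to the west ledge alone.
3. Guide goes to the east ledge with the drill-bot.
4. Guide goes back to the west ledge with the grip-bot.
5. Guide goes to the east ledge with the pack-bot.
6. Guide goes back to the west ledge alone.
7. Guide goes to the east ledge with the haul-bot.
8. Guide goes back to the west ledge alone.
9. Guide goes to the east ledge with the lift-bot.
10. Guide goes back to the west ledge alone.
11. Guide goes to the east ledge with the grip-bot.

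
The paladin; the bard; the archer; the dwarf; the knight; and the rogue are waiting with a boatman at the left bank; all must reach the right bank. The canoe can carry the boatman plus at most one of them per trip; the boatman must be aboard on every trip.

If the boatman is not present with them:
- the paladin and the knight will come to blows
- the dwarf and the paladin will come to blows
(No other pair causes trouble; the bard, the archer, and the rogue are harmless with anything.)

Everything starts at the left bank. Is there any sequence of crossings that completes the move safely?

1. Boatman goes to the right bank with the paladin.  [the left bank: the archer, the bard, the dwarf, the knight, the rogue | the right bank: the paladin]
2. Boatman goes back to the left bank alone.  [the left bank: the archer, the bard, the dwarf, the knight, the rogue | the right bank: the paladin]
3. Boatman goes to the right bank with the bard.  [the left bank: the archer, the dwarf, the knight, the rogue | the right bank: the bard, the paladin]
4. Boatman goes back to the left bank alone.  [the left bank: the archer, the dwarf, the knight, the rogue | the right bank: the bard, the paladin]
5. Boatman goes to the right bank with the archer.  [the left bank: the dwarf, the knight, the rogue | the right bank: the archer, the bard, the paladin]
6. Boatman goes back to the left bank alone.  [the left bank: the dwarf, the knight, the rogue | the right bank: the archer, the bard, the paladin]
7. Boatman goes to the right bank with the dwarf.  [the left bank: the knight, the rogue | the right bank: the archer, the bard, the dwarf, the paladin]
8. Boatman goes back to the left bank with the paladin.  [the left bank: the knight, the paladin, the rogue | the right bank: the archer, the bard, the dwarf]
9. Boatman goes to the right bank with the knight.  [the left bank: the paladin, the rogue | the right bank: the archer, the bard, the dwarf, the knight]
10. Boatman goes back to the left bank alone.  [the left bank: the paladin, the rogue | the right bank: the archer, the bard, the dwarf, the knight]
11. Boatman goes to the right bank with the rogue.  [the left bank: the paladin | the right bank: the archer, the bard, the dwarf, the knight, the rogue]
12. Boatman goes back to the left bank alone.  [the left bank: the paladin | the right bank: the archer, the bard, the dwarf, the knight, the rogue]
13. Boatman goes to the right bank with the paladin.  [the left bank: — | the right bank: the archer, the bard, the dwarf, the knight, the paladin, the rogue]

Yes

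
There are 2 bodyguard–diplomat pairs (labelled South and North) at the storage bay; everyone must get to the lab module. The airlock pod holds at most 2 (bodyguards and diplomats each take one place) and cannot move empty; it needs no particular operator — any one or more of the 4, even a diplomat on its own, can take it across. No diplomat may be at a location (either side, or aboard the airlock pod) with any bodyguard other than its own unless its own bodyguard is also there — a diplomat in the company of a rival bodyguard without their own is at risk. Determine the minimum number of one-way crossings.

Counting alone: each trip to the lab module takes at most 2 across and each return brings at least 1 back, so after t trips out (and t−1 returns) at most 2t − (t−1) of the 4 are across; that first reaches 4 at t = 3, so at least 5 crossings are needed.
The plan below uses exactly 5 crossings, so it is optimal:
1. bodyguard South and diplomat South cross → the lab module.
2. bodyguard South crosses ← the storage bay.
3. bodyguard North and bodyguard South cross → the lab module.
4. bodyguard North crosses ← the storage bay.
5. bodyguard North and diplomat North cross → the lab module.

5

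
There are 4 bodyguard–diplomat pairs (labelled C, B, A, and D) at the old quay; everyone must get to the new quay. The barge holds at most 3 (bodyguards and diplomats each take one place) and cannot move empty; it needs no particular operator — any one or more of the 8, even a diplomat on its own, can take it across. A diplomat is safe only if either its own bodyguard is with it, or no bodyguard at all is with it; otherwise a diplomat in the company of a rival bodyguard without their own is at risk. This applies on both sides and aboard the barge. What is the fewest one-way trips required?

9

Counting alone: each trip to the new quay takes at most 3 across and each return brings at least 1 back, so after t trips out (and t−1 returns) at most 3t − (t−1) of the 8 are across; that first reaches 8 at t = 4, so at least 7 crossings are needed.
The safety rule pushes this higher. Following every safe sequence of crossings, the most of the 8 that can be at the new quay as the barge arrives there on crossing 7 is 7 — never all 8.
So no plan with fewer than 9 crossings exists, and this one achieves 9:
1. bodyguard C and diplomat C cross → the new quay.
2. bodyguard C crosses ← the old quay.
3. bodyguard B, bodyguard C, and diplomat B cross → the new quay.
4. bodyguard C and diplomat C cross ← the old quay.
5. bodyguard A, bodyguard C, and bodyguard D cross → the new quay.
6. diplomat B crosses ← the old quay.
7. diplomat B and diplomat C cross → the new quay.
8. diplomat C crosses ← the old quay.
9. diplomat A, diplomat C, and diplomat D cross → the new quay.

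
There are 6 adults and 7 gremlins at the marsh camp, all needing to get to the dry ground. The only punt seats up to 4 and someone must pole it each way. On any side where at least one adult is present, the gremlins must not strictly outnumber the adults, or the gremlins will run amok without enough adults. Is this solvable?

The gremlins already outnumber the adults at the marsh camp before anyone moves, so the starting position itself is disallowed.

No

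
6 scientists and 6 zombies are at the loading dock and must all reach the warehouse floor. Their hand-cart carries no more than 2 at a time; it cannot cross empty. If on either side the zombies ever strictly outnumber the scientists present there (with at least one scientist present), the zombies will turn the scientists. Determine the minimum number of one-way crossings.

Following every safe sequence of crossings from the start, the most of the 12 that can be at the warehouse floor as the hand-cart arrives there on crossings 1, 3, 5, 7, 9 is 2, 3, 4, 5, 6 respectively; the best ever achieved is 6 of 12.
From crossing 11 on, no configuration arises that was not already reachable earlier: only 15 distinct safe configurations (who is on which side, and where the hand-cart is) can ever be reached, none of them has everyone across, and every continuation just revisits them. They are: 0 scientists + 0 zombies across (hand-cart back at the start); 0 scientists + 1 zombie across (hand-cart there); 0 scientists + 1 zombie across (hand-cart back at the start); 0 scientists + 2 zombies across (hand-cart there); 0 scientists + 2 zombies across (hand-cart back at the start); 0 scientists + 3 zombies across (hand-cart there); 0 scientists + 3 zombies across (hand-cart back at the start); 0 scientists + 4 zombies across (hand-cart there); 0 scientists + 4 zombies across (hand-cart back at the start); 0 scientists + 5 zombies across (hand-cart there); 0 scientists + 5 zombies across (hand-cart back at the start); 0 scientists + 6 zombies across (hand-cart there); 1 scientist + 1 zombie across (hand-cart there); 1 scientist + 1 zombie across (hand-cart back at the start); 2 scientists + 2 zombies across (hand-cart there). So no valid plan exists.

impossible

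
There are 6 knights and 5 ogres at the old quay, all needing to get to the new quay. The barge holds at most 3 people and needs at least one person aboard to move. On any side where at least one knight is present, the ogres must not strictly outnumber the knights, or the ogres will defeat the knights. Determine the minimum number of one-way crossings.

Counting alone: each trip to the new quay takes at most 3 across and each return brings at least 1 back, so after t trips out (and t−1 returns) at most 3t − (t−1) of the 11 are across; that first reaches 11 at t = 5, so at least 9 crossings are needed.
The plan below uses exactly 9 crossings, so it is optimal:
1. 3 ogres → the new quay.  (the old quay: 6K 2O; the new quay: 0K 3O)
2. 1 ogre ← the old quay.  (the old quay: 6K 3O; the new quay: 0K 2O)
3. 3 knights → the new quay.  (the old quay: 3K 3O; the new quay: 3K 2O)
4. 1 knight ← the old quay.  (the old quay: 4K 3O; the new quay: 2K 2O)
5. 2 knights and 1 ogre → the new quay.  (the old quay: 2K 2O; the new quay: 4K 3O)
6. 1 knight ← the old quay.  (the old quay: 3K 2O; the new quay: 3K 3O)
7. 2 knights and 1 ogre → the new quay.  (the old quay: 1K 1O; the new quay: 5K 4O)
8. 1 knight ← the old quay.  (the old quay: 2K 1O; the new quay: 4K 4O)
9. 2 knights and 1 ogre → the new quay.  (the old quay: 0K 0O; the new quay: 6K 5O)

9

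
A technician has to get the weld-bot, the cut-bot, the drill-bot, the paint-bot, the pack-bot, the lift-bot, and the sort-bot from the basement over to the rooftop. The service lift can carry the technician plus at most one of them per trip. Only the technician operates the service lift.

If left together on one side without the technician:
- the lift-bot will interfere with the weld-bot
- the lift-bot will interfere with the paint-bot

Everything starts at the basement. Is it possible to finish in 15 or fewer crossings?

Yes

Yes — this plan uses 15 crossings (≤ 15):
1. Technician goes to the rooftop with the lift-bot.  [the basement: the cut-bot, the drill-bot, the pack-bot, the paint-bot, the sort-bot, the weld-bot | the rooftop: the lift-bot]
2. Technician goes back to the basement alone.  [the basement: the cut-bot, the drill-bot, the pack-bot, the paint-bot, the sort-bot, the weld-bot | the rooftop: the lift-bot]
3. Technician goes to the rooftop with the weld-bot.  [the basement: the cut-bot, the drill-bot, the pack-bot, the paint-bot, the sort-bot | the rooftop: the lift-bot, the weld-bot]
4. Technician goes back to the basement with the lift-bot.  [the basement: the cut-bot, the drill-bot, the lift-bot, the pack-bot, the paint-bot, the sort-bot | the rooftop: the weld-bot]
5. Technician goes to the rooftop with the paint-bot.  [the basement: the cut-bot, the drill-bot, the lift-bot, the pack-bot, the sort-bot | the rooftop: the paint-bot, the weld-bot]
6. Technician goes back to the basement alone.  [the basement: the cut-bot, the drill-bot, the lift-bot, the pack-bot, the sort-bot | the rooftop: the paint-bot, the weld-bot]
7. Technician goes to the rooftop with the cut-bot.  [the basement: the drill-bot, the lift-bot, the pack-bot, the sort-bot | the rooftop: the cut-bot, the paint-bot, the weld-bot]
8. Technician goes back to the basement alone.  [the basement: the drill-bot, the lift-bot, the pack-bot, the sort-bot | the rooftop: the cut-bot, the paint-bot, the weld-bot]
9. Technician goes to the rooftop with the drill-bot.  [the basement: the lift-bot, the pack-bot, the sort-bot | the rooftop: the cut-bot, the drill-bot, the paint-bot, the weld-bot]
10. Technician goes back to the basement alone.  [the basement: the lift-bot, the pack-bot, the sort-bot | the rooftop: the cut-bot, the drill-bot, the paint-bot, the weld-bot]
11. Technician goes to the rooftop with the pack-bot.  [the basement: the lift-bot, the sort-bot | the rooftop: the cut-bot, the drill-bot, the pack-bot, the paint-bot, the weld-bot]
12. Technician goes back to the basement alone.  [the basement: the lift-bot, the sort-bot | the rooftop: the cut-bot, the drill-bot, the pack-bot, the paint-bot, the weld-bot]
13. Technician goes to the rooftop with the sort-bot.  [the basement: the lift-bot | the rooftop: the cut-bot, the drill-bot, the pack-bot, the paint-bot, the sort-bot, the weld-bot]
14. Technician goes back to the basement alone.  [the basement: the lift-bot | the rooftop: the cut-bot, the drill-bot, the pack-bot, the paint-bot, the sort-bot, the weld-bot]
15. Technician goes to the rooftop with the lift-bot.  [the basement: — | the rooftop: the cut-bot, the drill-bot, the lift-bot, the pack-bot, the paint-bot, the sort-bot, the weld-bot]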